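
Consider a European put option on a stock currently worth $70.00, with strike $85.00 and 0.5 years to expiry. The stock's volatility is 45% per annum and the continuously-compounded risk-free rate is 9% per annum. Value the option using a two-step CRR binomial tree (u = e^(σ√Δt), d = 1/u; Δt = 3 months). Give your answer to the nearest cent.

$17.04

CRR parameters: u = e^(σ√Δt) = e^(0.45·√0.25) = 1.2523, d = 1/u = 0.7985
Per-period rate: rΔt = 0.09·0.25 = 0.0225, so R = e^0.0225 = 1.0228
Risk-neutral probability p = (e^0.0225 − 0.7985)/(1.2523 − 0.7985) = 0.2242/0.4538 = 0.4941
Terminal stock prices: S_uu = 109.8, S_ud = 70, S_dd = 44.63
Terminal payoffs (K − S): max(-24.78, 0) = 0, max(15, 0) = 15, max(40.37, 0) = 40.37
Node u (S = 87.66): V_u = e^(−0.0225)·[0.4941·0.0000 + 0.5059·15.0000] = 7.4192
Node d (S = 55.9): V_d = e^(−0.0225)·[0.4941·15.0000 + 0.5059·40.3660] = 27.2127
Node 0 (S = 70): V_0 = e^(−0.0225)·[0.4941·7.4192 + 0.5059·27.2127] = 17.0444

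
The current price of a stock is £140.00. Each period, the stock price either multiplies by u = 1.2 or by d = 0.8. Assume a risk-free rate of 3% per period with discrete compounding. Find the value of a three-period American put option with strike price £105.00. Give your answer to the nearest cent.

Risk-neutral probability p = (1 + 0.03 − 0.8)/(1.2 − 0.8) = 0.2300/0.4000 = 0.5750
Terminal stock prices: S_uuu = 241.9, S_uud = 161.3, S_udd = 107.5, S_ddd = 71.68
Terminal payoffs (K − S): max(-136.9, 0) = 0, max(-56.28, 0) = 0, max(-2.52, 0) = 0, max(33.32, 0) = 33.32
Node uu (S = 201.6): continuation = 1/1.03·[0.5750·0.0000 + 0.4250·0.0000] = 0.0000; exercise value = 0.0000 ≤ continuation, so V_uu = 0.0000
Node ud (S = 134.4): continuation = 1/1.03·[0.5750·0.0000 + 0.4250·0.0000] = 0.0000; exercise value = 0.0000 ≤ continuation, so V_ud = 0.0000
Node dd (S = 89.6): continuation = 1/1.03·[0.5750·0.0000 + 0.4250·33.3200] = 13.7485; exercise value = 15.4000 > continuation, so V_dd = 15.4000 (exercise)
Node u (S = 168): continuation = 1/1.03·[0.5750·0.0000 + 0.4250·0.0000] = 0.0000; exercise value = 0.0000 ≤ continuation, so V_u = 0.0000
Node d (S = 112): continuation = 1/1.03·[0.5750·0.0000 + 0.4250·15.4000] = 6.3544; exercise value = 0.0000 ≤ continuation, so V_d = 6.3544
Node 0 (S = 140): continuation = 1/1.03·[0.5750·0.0000 + 0.4250·6.3544] = 2.6219; exercise value = 0.0000 ≤ continuation, so V_0 = 2.6219

£2.62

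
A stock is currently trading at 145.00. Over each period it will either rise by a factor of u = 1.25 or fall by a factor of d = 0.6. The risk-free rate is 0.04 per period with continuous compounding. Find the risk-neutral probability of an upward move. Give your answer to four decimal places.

Risk-neutral probability p = (e^0.04 − 0.6)/(1.25 − 0.6) = 0.4408/0.6500 = 0.6782

p = 0.6782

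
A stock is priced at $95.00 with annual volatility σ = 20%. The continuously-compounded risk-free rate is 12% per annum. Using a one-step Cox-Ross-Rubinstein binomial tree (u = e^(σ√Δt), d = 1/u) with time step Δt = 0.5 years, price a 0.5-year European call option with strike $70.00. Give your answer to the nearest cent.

CRR parameters: u = e^(σ√Δt) = e^(0.2·√0.5) = 1.1519, d = 1/u = 0.8681
Per-period rate: rΔt = 0.12·0.5 = 0.06, so R = e^0.06 = 1.0618
Risk-neutral probability p = (e^0.06 − 0.8681)/(1.1519 − 0.8681) = 0.1937/0.2838 = 0.6826
Terminal stock prices: S_u = 109.4, S_d = 82.47
Terminal payoffs (S − K): max(39.43, 0) = 39.43, max(12.47, 0) = 12.47
Node 0 (S = 95): V_0 = e^(−0.06)·[0.6826·39.4314 + 0.3174·12.4717] = 29.0765

$29.08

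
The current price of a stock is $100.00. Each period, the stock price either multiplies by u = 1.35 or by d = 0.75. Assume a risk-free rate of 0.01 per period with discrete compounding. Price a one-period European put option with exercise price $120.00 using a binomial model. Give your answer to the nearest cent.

$25.25

Risk-neutral probability p = (1 + 0.01 − 0.75)/(1.35 − 0.75) = 0.2600/0.6000 = 0.4333
Terminal stock prices: S_u = 135, S_d = 75
Terminal payoffs (K − S): max(-15, 0) = 0, max(45, 0) = 45
Node 0 (S = 100): V_0 = 1/1.01·[0.4333·0.0000 + 0.5667·45.0000] = 25.2475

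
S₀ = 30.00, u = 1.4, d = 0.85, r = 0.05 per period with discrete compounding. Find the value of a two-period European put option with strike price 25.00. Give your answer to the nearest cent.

Risk-neutral probability p = (1 + 0.05 − 0.85)/(1.4 − 0.85) = 0.2000/0.5500 = 0.3636
Terminal stock prices: S_uu = 58.8, S_ud = 35.7, S_dd = 21.67
Terminal payoffs (K − S): max(-33.8, 0) = 0, max(-10.7, 0) = 0, max(3.325, 0) = 3.325
Node u (S = 42): V_u = 1/1.05·[0.3636·0.0000 + 0.6364·0.0000] = 0.0000
Node d (S = 25.5): V_d = 1/1.05·[0.3636·0.0000 + 0.6364·3.3250] = 2.0152
Node 0 (S = 30): V_0 = 1/1.05·[0.3636·0.0000 + 0.6364·2.0152] = 1.2213

1.22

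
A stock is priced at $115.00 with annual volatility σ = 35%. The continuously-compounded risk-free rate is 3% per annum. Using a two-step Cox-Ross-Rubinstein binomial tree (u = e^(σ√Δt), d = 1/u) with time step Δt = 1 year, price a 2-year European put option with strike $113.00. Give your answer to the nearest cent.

CRR parameters: u = e^(σ√Δt) = e^(0.35·√1) = 1.4191, d = 1/u = 0.7047
Per-period rate: rΔt = 0.03·1 = 0.03, so R = e^0.03 = 1.0305
Risk-neutral probability p = (e^0.03 − 0.7047)/(1.4191 − 0.7047) = 0.3258/0.7144 = 0.4560
Terminal stock prices: S_uu = 231.6, S_ud = 115, S_dd = 57.11
Terminal payoffs (K − S): max(-118.6, 0) = 0, max(-2, 0) = 0, max(55.89, 0) = 55.89
Node u (S = 163.2): V_u = e^(−0.03)·[0.4560·0.0000 + 0.5440·0.0000] = 0.0000
Node d (S = 81.04): V_d = e^(−0.03)·[0.4560·0.0000 + 0.5440·55.8927] = 29.5063
Node 0 (S = 115): V_0 = e^(−0.03)·[0.4560·0.0000 + 0.5440·29.5063] = 15.5767

$15.58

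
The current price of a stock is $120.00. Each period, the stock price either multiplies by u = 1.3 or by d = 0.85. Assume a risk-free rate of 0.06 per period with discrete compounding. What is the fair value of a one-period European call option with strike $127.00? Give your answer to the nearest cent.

Risk-neutral probability p = (1 + 0.06 − 0.85)/(1.3 − 0.85) = 0.2100/0.4500 = 0.4667
Terminal stock prices: S_u = 156, S_d = 102
Terminal payoffs (S − K): max(29, 0) = 29, max(-25, 0) = 0
Node 0 (S = 120): V_0 = 1/1.06·[0.4667·29.0000 + 0.5333·0.0000] = 12.7673

$12.77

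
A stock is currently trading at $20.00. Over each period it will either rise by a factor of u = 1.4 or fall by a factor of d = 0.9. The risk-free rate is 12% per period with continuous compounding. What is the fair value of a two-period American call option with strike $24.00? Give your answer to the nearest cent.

Risk-neutral probability p = (e^0.12 − 0.9)/(1.4 − 0.9) = 0.2275/0.5000 = 0.4550
Terminal stock prices: S_uu = 39.2, S_ud = 25.2, S_dd = 16.2
Terminal payoffs (S − K): max(15.2, 0) = 15.2, max(1.2, 0) = 1.2, max(-7.8, 0) = 0
Node u (S = 28): continuation = e^(−0.12)·[0.4550·15.2000 + 0.5450·1.2000] = 6.7139; exercise value = 4.0000 ≤ continuation, so V_u = 6.7139
Node d (S = 18): continuation = e^(−0.12)·[0.4550·1.2000 + 0.5450·0.0000] = 0.4843; exercise value = 0.0000 ≤ continuation, so V_d = 0.4843
Node 0 (S = 20): continuation = e^(−0.12)·[0.4550·6.7139 + 0.5450·0.4843] = 2.9434; exercise value = 0.0000 ≤ continuation, so V_0 = 2.9434

$2.94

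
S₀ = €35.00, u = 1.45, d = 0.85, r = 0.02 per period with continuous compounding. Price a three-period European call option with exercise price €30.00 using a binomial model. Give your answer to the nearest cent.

€9.69

Risk-neutral probability p = (e^0.02 − 0.85)/(1.45 − 0.85) = 0.1702/0.6000 = 0.2837
Terminal stock prices: S_uuu = 106.7, S_uud = 62.55, S_udd = 36.67, S_ddd = 21.49
Terminal payoffs (S − K): max(76.7, 0) = 76.7, max(32.55, 0) = 32.55, max(6.667, 0) = 6.667, max(-8.506, 0) = 0
Node uu (S = 73.59): V_uu = e^(−0.02)·[0.2837·76.7019 + 0.7163·32.5494] = 44.1815
Node ud (S = 43.14): V_ud = e^(−0.02)·[0.2837·32.5494 + 0.7163·6.6669] = 13.7315
Node dd (S = 25.29): V_dd = e^(−0.02)·[0.2837·6.6669 + 0.7163·0.0000] = 1.8537
Node u (S = 50.75): V_u = e^(−0.02)·[0.2837·44.1815 + 0.7163·13.7315] = 21.9263
Node d (S = 29.75): V_d = e^(−0.02)·[0.2837·13.7315 + 0.7163·1.8537] = 5.1197
Node 0 (S = 35): V_0 = e^(−0.02)·[0.2837·21.9263 + 0.7163·5.1197] = 9.6914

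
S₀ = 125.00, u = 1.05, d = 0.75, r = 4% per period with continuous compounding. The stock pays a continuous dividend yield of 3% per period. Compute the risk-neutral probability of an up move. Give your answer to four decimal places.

p = 0.8668

Per-period risk-free factor R = e^0.04 = 1.0408; dividend-adjusted growth = e^(0.04−0.03) = 1.0101.
Risk-neutral probability p = (1.0101 − 0.75)/(1.05 − 0.75) = 0.2601/0.3000 = 0.8668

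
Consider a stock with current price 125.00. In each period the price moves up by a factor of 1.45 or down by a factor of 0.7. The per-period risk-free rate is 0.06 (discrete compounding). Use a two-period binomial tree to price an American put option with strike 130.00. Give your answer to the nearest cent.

21.54

Risk-neutral probability p = (1 + 0.06 − 0.7)/(1.45 − 0.7) = 0.3600/0.7500 = 0.4800
Terminal stock prices: S_uu = 262.8, S_ud = 126.9, S_dd = 61.25
Terminal payoffs (K − S): max(-132.8, 0) = 0, max(3.125, 0) = 3.125, max(68.75, 0) = 68.75
Node u (S = 181.2): continuation = 1/1.06·[0.4800·0.0000 + 0.5200·3.1250] = 1.5330; exercise value = 0.0000 ≤ continuation, so V_u = 1.5330
Node d (S = 87.5): continuation = 1/1.06·[0.4800·3.1250 + 0.5200·68.7500] = 35.1415; exercise value = 42.5000 > continuation, so V_d = 42.5000 (exercise)
Node 0 (S = 125): continuation = 1/1.06·[0.4800·1.5330 + 0.5200·42.5000] = 21.5433; exercise value = 5.0000 ≤ continuation, so V_0 = 21.5433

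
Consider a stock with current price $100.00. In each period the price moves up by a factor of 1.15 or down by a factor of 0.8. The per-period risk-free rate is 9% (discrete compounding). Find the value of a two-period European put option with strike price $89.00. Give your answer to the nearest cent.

Risk-neutral probability p = (1 + 0.09 − 0.8)/(1.15 − 0.8) = 0.2900/0.3500 = 0.8286
Terminal stock prices: S_uu = 132.2, S_ud = 92, S_dd = 64
Terminal payoffs (K − S): max(-43.25, 0) = 0, max(-3, 0) = 0, max(25, 0) = 25
Node u (S = 115): V_u = 1/1.09·[0.8286·0.0000 + 0.1714·0.0000] = 0.0000
Node d (S = 80): V_d = 1/1.09·[0.8286·0.0000 + 0.1714·25.0000] = 3.9318
Node 0 (S = 100): V_0 = 1/1.09·[0.8286·0.0000 + 0.1714·3.9318] = 0.6184

$0.62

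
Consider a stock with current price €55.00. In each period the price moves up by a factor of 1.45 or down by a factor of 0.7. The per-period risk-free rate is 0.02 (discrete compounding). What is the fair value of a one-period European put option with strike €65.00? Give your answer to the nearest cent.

Risk-neutral probability p = (1 + 0.02 − 0.7)/(1.45 − 0.7) = 0.3200/0.7500 = 0.4267
Terminal stock prices: S_u = 79.75, S_d = 38.5
Terminal payoffs (K − S): max(-14.75, 0) = 0, max(26.5, 0) = 26.5
Node 0 (S = 55): V_0 = 1/1.02·[0.4267·0.0000 + 0.5733·26.5000] = 14.8954

€14.90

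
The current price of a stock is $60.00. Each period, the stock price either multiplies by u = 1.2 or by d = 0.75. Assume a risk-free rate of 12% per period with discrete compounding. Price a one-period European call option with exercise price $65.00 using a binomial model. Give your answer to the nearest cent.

$5.14

Risk-neutral probability p = (1 + 0.12 − 0.75)/(1.2 − 0.75) = 0.3700/0.4500 = 0.8222
Terminal stock prices: S_u = 72, S_d = 45
Terminal payoffs (S − K): max(7, 0) = 7, max(-20, 0) = 0
Node 0 (S = 60): V_0 = 1/1.12·[0.8222·7.0000 + 0.1778·0.0000] = 5.1389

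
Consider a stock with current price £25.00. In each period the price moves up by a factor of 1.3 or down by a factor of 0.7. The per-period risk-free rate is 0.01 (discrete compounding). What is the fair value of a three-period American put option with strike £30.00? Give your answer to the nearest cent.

Risk-neutral probability p = (1 + 0.01 − 0.7)/(1.3 − 0.7) = 0.3100/0.6000 = 0.5167
Terminal stock prices: S_uuu = 54.93, S_uud = 29.58, S_udd = 15.92, S_ddd = 8.575
Terminal payoffs (K − S): max(-24.93, 0) = 0, max(0.425, 0) = 0.425, max(14.08, 0) = 14.08, max(21.43, 0) = 21.43
Node uu (S = 42.25): continuation = 1/1.01·[0.5167·0.0000 + 0.4833·0.4250] = 0.2034; exercise value = 0.0000 ≤ continuation, so V_uu = 0.2034
Node ud (S = 22.75): continuation = 1/1.01·[0.5167·0.4250 + 0.4833·14.0750] = 6.9530; exercise value = 7.2500 > continuation, so V_ud = 7.2500 (exercise)
Node dd (S = 12.25): continuation = 1/1.01·[0.5167·14.0750 + 0.4833·21.4250] = 17.4530; exercise value = 17.7500 > continuation, so V_dd = 17.7500 (exercise)
Node u (S = 32.5): continuation = 1/1.01·[0.5167·0.2034 + 0.4833·7.2500] = 3.5735; exercise value = 0.0000 ≤ continuation, so V_u = 3.5735
Node d (S = 17.5): continuation = 1/1.01·[0.5167·7.2500 + 0.4833·17.7500] = 12.2030; exercise value = 12.5000 > continuation, so V_d = 12.5000 (exercise)
Node 0 (S = 25): continuation = 1/1.01·[0.5167·3.5735 + 0.4833·12.5000] = 7.8099; exercise value = 5.0000 ≤ continuation, so V_0 = 7.8099

£7.81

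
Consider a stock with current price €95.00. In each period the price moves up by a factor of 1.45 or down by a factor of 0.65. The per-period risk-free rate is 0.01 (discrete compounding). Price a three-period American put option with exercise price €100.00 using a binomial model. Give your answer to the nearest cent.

€28.80

Risk-neutral probability p = (1 + 0.01 − 0.65)/(1.45 − 0.65) = 0.3600/0.8000 = 0.4500
Terminal stock prices: S_uuu = 289.6, S_uud = 129.8, S_udd = 58.2, S_ddd = 26.09
Terminal payoffs (K − S): max(-189.6, 0) = 0, max(-29.83, 0) = 0, max(41.8, 0) = 41.8, max(73.91, 0) = 73.91
Node uu (S = 199.7): continuation = 1/1.01·[0.4500·0.0000 + 0.5500·0.0000] = 0.0000; exercise value = 0.0000 ≤ continuation, so V_uu = 0.0000
Node ud (S = 89.54): continuation = 1/1.01·[0.4500·0.0000 + 0.5500·41.8006] = 22.7627; exercise value = 10.4625 ≤ continuation, so V_ud = 22.7627
Node dd (S = 40.14): continuation = 1/1.01·[0.4500·41.8006 + 0.5500·73.9106] = 58.8724; exercise value = 59.8625 > continuation, so V_dd = 59.8625 (exercise)
Node u (S = 137.8): continuation = 1/1.01·[0.4500·0.0000 + 0.5500·22.7627] = 12.3955; exercise value = 0.0000 ≤ continuation, so V_u = 12.3955
Node d (S = 61.75): continuation = 1/1.01·[0.4500·22.7627 + 0.5500·59.8625] = 42.7402; exercise value = 38.2500 ≤ continuation, so V_d = 42.7402
Node 0 (S = 95): continuation = 1/1.01·[0.4500·12.3955 + 0.5500·42.7402] = 28.7971; exercise value = 5.0000 ≤ continuation, so V_0 = 28.7971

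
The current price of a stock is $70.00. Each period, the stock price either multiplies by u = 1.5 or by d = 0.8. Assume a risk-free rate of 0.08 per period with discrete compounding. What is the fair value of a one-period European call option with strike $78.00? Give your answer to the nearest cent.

$10.00

Risk-neutral probability p = (1 + 0.08 − 0.8)/(1.5 − 0.8) = 0.2800/0.7000 = 0.4000
Terminal stock prices: S_u = 105, S_d = 56
Terminal payoffs (S − K): max(27, 0) = 27, max(-22, 0) = 0
Node 0 (S = 70): V_0 = 1/1.08·[0.4000·27.0000 + 0.6000·0.0000] = 10.0000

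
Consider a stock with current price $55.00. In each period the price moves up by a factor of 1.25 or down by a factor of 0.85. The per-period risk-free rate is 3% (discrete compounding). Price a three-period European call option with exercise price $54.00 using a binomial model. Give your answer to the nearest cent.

Risk-neutral probability p = (1 + 0.03 − 0.85)/(1.25 − 0.85) = 0.1800/0.4000 = 0.4500
Terminal stock prices: S_uuu = 107.4, S_uud = 73.05, S_udd = 49.67, S_ddd = 33.78
Terminal payoffs (S − K): max(53.42, 0) = 53.42, max(19.05, 0) = 19.05, max(-4.328, 0) = 0, max(-20.22, 0) = 0
Node uu (S = 85.94): V_uu = 1/1.03·[0.4500·53.4219 + 0.5500·19.0469] = 33.5103
Node ud (S = 58.44): V_ud = 1/1.03·[0.4500·19.0469 + 0.5500·0.0000] = 8.3215
Node dd (S = 39.74): V_dd = 1/1.03·[0.4500·0.0000 + 0.5500·0.0000] = 0.0000
Node u (S = 68.75): V_u = 1/1.03·[0.4500·33.5103 + 0.5500·8.3215] = 19.0839
Node d (S = 46.75): V_d = 1/1.03·[0.4500·8.3215 + 0.5500·0.0000] = 3.6356
Node 0 (S = 55): V_0 = 1/1.03·[0.4500·19.0839 + 0.5500·3.6356] = 10.2790

$10.28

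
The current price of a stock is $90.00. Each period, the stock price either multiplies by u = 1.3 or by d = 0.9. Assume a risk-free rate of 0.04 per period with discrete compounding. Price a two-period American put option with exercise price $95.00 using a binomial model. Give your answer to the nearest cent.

$8.75

Risk-neutral probability p = (1 + 0.04 − 0.9)/(1.3 − 0.9) = 0.1400/0.4000 = 0.3500
Terminal stock prices: S_uu = 152.1, S_ud = 105.3, S_dd = 72.9
Terminal payoffs (K − S): max(-57.1, 0) = 0, max(-10.3, 0) = 0, max(22.1, 0) = 22.1
Node u (S = 117): continuation = 1/1.04·[0.3500·0.0000 + 0.6500·0.0000] = 0.0000; exercise value = 0.0000 ≤ continuation, so V_u = 0.0000
Node d (S = 81): continuation = 1/1.04·[0.3500·0.0000 + 0.6500·22.1000] = 13.8125; exercise value = 14.0000 > continuation, so V_d = 14.0000 (exercise)
Node 0 (S = 90): continuation = 1/1.04·[0.3500·0.0000 + 0.6500·14.0000] = 8.7500; exercise value = 5.0000 ≤ continuation, so V_0 = 8.7500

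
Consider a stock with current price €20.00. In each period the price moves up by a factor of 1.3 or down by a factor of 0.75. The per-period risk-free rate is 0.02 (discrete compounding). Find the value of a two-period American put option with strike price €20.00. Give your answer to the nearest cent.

€2.62

Risk-neutral probability p = (1 + 0.02 − 0.75)/(1.3 − 0.75) = 0.2700/0.5500 = 0.4909
Terminal stock prices: S_uu = 33.8, S_ud = 19.5, S_dd = 11.25
Terminal payoffs (K − S): max(-13.8, 0) = 0, max(0.5, 0) = 0.5, max(8.75, 0) = 8.75
Node u (S = 26): continuation = 1/1.02·[0.4909·0.0000 + 0.5091·0.5000] = 0.2496; exercise value = 0.0000 ≤ continuation, so V_u = 0.2496
Node d (S = 15): continuation = 1/1.02·[0.4909·0.5000 + 0.5091·8.7500] = 4.6078; exercise value = 5.0000 > continuation, so V_d = 5.0000 (exercise)
Node 0 (S = 20): continuation = 1/1.02·[0.4909·0.2496 + 0.5091·5.0000] = 2.6157; exercise value = 0.0000 ≤ continuation, so V_0 = 2.6157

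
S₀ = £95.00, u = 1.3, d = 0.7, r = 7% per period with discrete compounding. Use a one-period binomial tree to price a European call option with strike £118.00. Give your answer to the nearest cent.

£3.17

Risk-neutral probability p = (1 + 0.07 − 0.7)/(1.3 − 0.7) = 0.3700/0.6000 = 0.6167
Terminal stock prices: S_u = 123.5, S_d = 66.5
Terminal payoffs (S − K): max(5.5, 0) = 5.5, max(-51.5, 0) = 0
Node 0 (S = 95): V_0 = 1/1.07·[0.6167·5.5000 + 0.3833·0.0000] = 3.1698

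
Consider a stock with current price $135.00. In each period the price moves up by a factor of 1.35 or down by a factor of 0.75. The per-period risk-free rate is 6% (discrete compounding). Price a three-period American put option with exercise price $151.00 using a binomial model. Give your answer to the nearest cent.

$27.60

Risk-neutral probability p = (1 + 0.06 − 0.75)/(1.35 − 0.75) = 0.3100/0.6000 = 0.5167
Terminal stock prices: S_uuu = 332.2, S_uud = 184.5, S_udd = 102.5, S_ddd = 56.95
Terminal payoffs (K − S): max(-181.2, 0) = 0, max(-33.53, 0) = 0, max(48.48, 0) = 48.48, max(94.05, 0) = 94.05
Node uu (S = 246): continuation = 1/1.06·[0.5167·0.0000 + 0.4833·0.0000] = 0.0000; exercise value = 0.0000 ≤ continuation, so V_uu = 0.0000
Node ud (S = 136.7): continuation = 1/1.06·[0.5167·0.0000 + 0.4833·48.4844] = 22.1077; exercise value = 14.3125 ≤ continuation, so V_ud = 22.1077
Node dd (S = 75.94): continuation = 1/1.06·[0.5167·48.4844 + 0.4833·94.0469] = 66.5153; exercise value = 75.0625 > continuation, so V_dd = 75.0625 (exercise)
Node u (S = 182.2): continuation = 1/1.06·[0.5167·0.0000 + 0.4833·22.1077] = 10.0805; exercise value = 0.0000 ≤ continuation, so V_u = 10.0805
Node d (S = 101.2): continuation = 1/1.06·[0.5167·22.1077 + 0.4833·75.0625] = 45.0024; exercise value = 49.7500 > continuation, so V_d = 49.7500 (exercise)
Node 0 (S = 135): continuation = 1/1.06·[0.5167·10.0805 + 0.4833·49.7500] = 27.5982; exercise value = 16.0000 ≤ continuation, so V_0 = 27.5982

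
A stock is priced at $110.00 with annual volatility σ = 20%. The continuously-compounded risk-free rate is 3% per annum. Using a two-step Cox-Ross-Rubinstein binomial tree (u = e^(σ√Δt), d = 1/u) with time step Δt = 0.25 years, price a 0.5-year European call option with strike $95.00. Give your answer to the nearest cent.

CRR parameters: u = e^(σ√Δt) = e^(0.2·√0.25) = 1.1052, d = 1/u = 0.9048
Per-period rate: rΔt = 0.03·0.25 = 0.0075, so R = e^0.0075 = 1.0075
Risk-neutral probability p = (e^0.0075 − 0.9048)/(1.1052 − 0.9048) = 0.1027/0.2003 = 0.5126
Terminal stock prices: S_uu = 134.4, S_ud = 110, S_dd = 90.06
Terminal payoffs (S − K): max(39.35, 0) = 39.35, max(15, 0) = 15, max(-4.94, 0) = 0
Node u (S = 121.6): V_u = e^(−0.0075)·[0.5126·39.3543 + 0.4874·15.0000] = 27.2786
Node d (S = 99.53): V_d = e^(−0.0075)·[0.5126·15.0000 + 0.4874·0.0000] = 7.6315
Node 0 (S = 110): V_0 = e^(−0.0075)·[0.5126·27.2786 + 0.4874·7.6315] = 17.5703

$17.57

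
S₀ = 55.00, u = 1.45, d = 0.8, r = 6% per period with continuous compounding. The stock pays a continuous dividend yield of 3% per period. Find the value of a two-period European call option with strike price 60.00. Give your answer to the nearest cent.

Per-period risk-free factor R = e^0.06 = 1.0618; dividend-adjusted growth = e^(0.06−0.03) = 1.0305.
Risk-neutral probability p = (1.0305 − 0.8)/(1.45 − 0.8) = 0.2305/0.6500 = 0.3545
Terminal stock prices: S_uu = 115.6, S_ud = 63.8, S_dd = 35.2
Terminal payoffs (S − K): max(55.64, 0) = 55.64, max(3.8, 0) = 3.8, max(-24.8, 0) = 0
Node u (S = 79.75): V_u = e^(−0.06)·[0.3545·55.6375 + 0.6455·3.8000] = 20.8872
Node d (S = 44): V_d = e^(−0.06)·[0.3545·3.8000 + 0.6455·0.0000] = 1.2688
Node 0 (S = 55): V_0 = e^(−0.06)·[0.3545·20.8872 + 0.6455·1.2688] = 7.7455

7.75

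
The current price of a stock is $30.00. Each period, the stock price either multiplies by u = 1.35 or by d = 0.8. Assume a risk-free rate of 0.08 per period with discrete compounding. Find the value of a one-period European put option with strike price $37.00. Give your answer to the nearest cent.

Risk-neutral probability p = (1 + 0.08 − 0.8)/(1.35 − 0.8) = 0.2800/0.5500 = 0.5091
Terminal stock prices: S_u = 40.5, S_d = 24
Terminal payoffs (K − S): max(-3.5, 0) = 0, max(13, 0) = 13
Node 0 (S = 30): V_0 = 1/1.08·[0.5091·0.0000 + 0.4909·13.0000] = 5.9091

$5.91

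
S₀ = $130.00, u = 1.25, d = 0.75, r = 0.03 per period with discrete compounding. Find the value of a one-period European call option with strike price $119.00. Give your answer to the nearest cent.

$23.65

Risk-neutral probability p = (1 + 0.03 − 0.75)/(1.25 − 0.75) = 0.2800/0.5000 = 0.5600
Terminal stock prices: S_u = 162.5, S_d = 97.5
Terminal payoffs (S − K): max(43.5, 0) = 43.5, max(-21.5, 0) = 0
Node 0 (S = 130): V_0 = 1/1.03·[0.5600·43.5000 + 0.4400·0.0000] = 23.6505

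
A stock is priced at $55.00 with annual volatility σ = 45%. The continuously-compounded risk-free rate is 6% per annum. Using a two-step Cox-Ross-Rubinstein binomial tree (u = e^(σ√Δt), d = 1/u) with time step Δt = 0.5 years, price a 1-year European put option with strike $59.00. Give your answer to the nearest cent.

$9.84

CRR parameters: u = e^(σ√Δt) = e^(0.45·√0.5) = 1.3746, d = 1/u = 0.7275
Per-period rate: rΔt = 0.06·0.5 = 0.03, so R = e^0.03 = 1.0305
Risk-neutral probability p = (e^0.03 − 0.7275)/(1.3746 − 0.7275) = 0.3030/0.6472 = 0.4682
Terminal stock prices: S_uu = 103.9, S_ud = 55, S_dd = 29.11
Terminal payoffs (K − S): max(-44.93, 0) = 0, max(4, 0) = 4, max(29.89, 0) = 29.89
Node u (S = 75.61): V_u = e^(−0.03)·[0.4682·0.0000 + 0.5318·4.0000] = 2.0644
Node d (S = 40.01): V_d = e^(−0.03)·[0.4682·4.0000 + 0.5318·29.8942] = 17.2461
Node 0 (S = 55): V_0 = e^(−0.03)·[0.4682·2.0644 + 0.5318·17.2461] = 9.8388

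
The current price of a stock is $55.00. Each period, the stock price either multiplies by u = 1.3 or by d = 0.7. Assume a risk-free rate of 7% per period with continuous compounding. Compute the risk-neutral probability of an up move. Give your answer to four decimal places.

p = 0.6208

Risk-neutral probability p = (e^0.07 − 0.7)/(1.3 − 0.7) = 0.3725/0.6000 = 0.6208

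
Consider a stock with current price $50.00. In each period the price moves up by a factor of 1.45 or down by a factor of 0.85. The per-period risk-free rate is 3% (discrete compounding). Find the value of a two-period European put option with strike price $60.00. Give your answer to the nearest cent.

Risk-neutral probability p = (1 + 0.03 − 0.85)/(1.45 − 0.85) = 0.1800/0.6000 = 0.3000
Terminal stock prices: S_uu = 105.1, S_ud = 61.62, S_dd = 36.12
Terminal payoffs (K − S): max(-45.12, 0) = 0, max(-1.625, 0) = 0, max(23.88, 0) = 23.88
Node u (S = 72.5): V_u = 1/1.03·[0.3000·0.0000 + 0.7000·0.0000] = 0.0000
Node d (S = 42.5): V_d = 1/1.03·[0.3000·0.0000 + 0.7000·23.8750] = 16.2257
Node 0 (S = 50): V_0 = 1/1.03·[0.3000·0.0000 + 0.7000·16.2257] = 11.0272

$11.03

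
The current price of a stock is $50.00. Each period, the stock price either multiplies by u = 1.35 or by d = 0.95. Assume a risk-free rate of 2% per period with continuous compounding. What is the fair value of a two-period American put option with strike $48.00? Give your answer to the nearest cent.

Risk-neutral probability p = (e^0.02 − 0.95)/(1.35 − 0.95) = 0.0702/0.4000 = 0.1755
Terminal stock prices: S_uu = 91.13, S_ud = 64.12, S_dd = 45.12
Terminal payoffs (K − S): max(-43.13, 0) = 0, max(-16.12, 0) = 0, max(2.875, 0) = 2.875
Node u (S = 67.5): continuation = e^(−0.02)·[0.1755·0.0000 + 0.8245·0.0000] = 0.0000; exercise value = 0.0000 ≤ continuation, so V_u = 0.0000
Node d (S = 47.5): continuation = e^(−0.02)·[0.1755·0.0000 + 0.8245·2.8750] = 2.3235; exercise value = 0.5000 ≤ continuation, so V_d = 2.3235
Node 0 (S = 50): continuation = e^(−0.02)·[0.1755·0.0000 + 0.8245·2.3235] = 1.8778; exercise value = 0.0000 ≤ continuation, so V_0 = 1.8778

$1.88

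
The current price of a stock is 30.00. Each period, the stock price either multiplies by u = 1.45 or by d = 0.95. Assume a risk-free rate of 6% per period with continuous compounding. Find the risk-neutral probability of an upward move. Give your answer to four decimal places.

p = 0.2237

Risk-neutral probability p = (e^0.06 − 0.95)/(1.45 − 0.95) = 0.1118/0.5000 = 0.2237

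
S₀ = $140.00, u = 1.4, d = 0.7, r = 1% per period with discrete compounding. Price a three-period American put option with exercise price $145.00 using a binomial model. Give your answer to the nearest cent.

Risk-neutral probability p = (1 + 0.01 − 0.7)/(1.4 − 0.7) = 0.3100/0.7000 = 0.4429
Terminal stock prices: S_uuu = 384.2, S_uud = 192.1, S_udd = 96.04, S_ddd = 48.02
Terminal payoffs (K − S): max(-239.2, 0) = 0, max(-47.08, 0) = 0, max(48.96, 0) = 48.96, max(96.98, 0) = 96.98
Node uu (S = 274.4): continuation = 1/1.01·[0.4429·0.0000 + 0.5571·0.0000] = 0.0000; exercise value = 0.0000 ≤ continuation, so V_uu = 0.0000
Node ud (S = 137.2): continuation = 1/1.01·[0.4429·0.0000 + 0.5571·48.9600] = 27.0076; exercise value = 7.8000 ≤ continuation, so V_ud = 27.0076
Node dd (S = 68.6): continuation = 1/1.01·[0.4429·48.9600 + 0.5571·96.9800] = 74.9644; exercise value = 76.4000 > continuation, so V_dd = 76.4000 (exercise)
Node u (S = 196): continuation = 1/1.01·[0.4429·0.0000 + 0.5571·27.0076] = 14.8981; exercise value = 0.0000 ≤ continuation, so V_u = 14.8981
Node d (S = 98): continuation = 1/1.01·[0.4429·27.0076 + 0.5571·76.4000] = 53.9864; exercise value = 47.0000 ≤ continuation, so V_d = 53.9864
Node 0 (S = 140): continuation = 1/1.01·[0.4429·14.8981 + 0.5571·53.9864] = 36.3127; exercise value = 5.0000 ≤ continuation, so V_0 = 36.3127

$36.31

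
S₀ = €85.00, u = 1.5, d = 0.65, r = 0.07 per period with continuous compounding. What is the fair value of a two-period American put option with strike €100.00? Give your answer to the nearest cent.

Risk-neutral probability p = (e^0.07 − 0.65)/(1.5 − 0.65) = 0.4225/0.8500 = 0.4971
Terminal stock prices: S_uu = 191.2, S_ud = 82.88, S_dd = 35.91
Terminal payoffs (K − S): max(-91.25, 0) = 0, max(17.12, 0) = 17.12, max(64.09, 0) = 64.09
Node u (S = 127.5): continuation = e^(−0.07)·[0.4971·0.0000 + 0.5029·17.1250] = 8.0304; exercise value = 0.0000 ≤ continuation, so V_u = 8.0304
Node d (S = 55.25): continuation = e^(−0.07)·[0.4971·17.1250 + 0.5029·64.0875] = 37.9894; exercise value = 44.7500 > continuation, so V_d = 44.7500 (exercise)
Node 0 (S = 85): continuation = e^(−0.07)·[0.4971·8.0304 + 0.5029·44.7500] = 24.7064; exercise value = 15.0000 ≤ continuation, so V_0 = 24.7064

€24.71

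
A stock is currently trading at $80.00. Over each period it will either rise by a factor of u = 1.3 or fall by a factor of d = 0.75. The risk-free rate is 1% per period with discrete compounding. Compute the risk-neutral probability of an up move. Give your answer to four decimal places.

p = 0.4727

Risk-neutral probability p = (1 + 0.01 − 0.75)/(1.3 − 0.75) = 0.2600/0.5500 = 0.4727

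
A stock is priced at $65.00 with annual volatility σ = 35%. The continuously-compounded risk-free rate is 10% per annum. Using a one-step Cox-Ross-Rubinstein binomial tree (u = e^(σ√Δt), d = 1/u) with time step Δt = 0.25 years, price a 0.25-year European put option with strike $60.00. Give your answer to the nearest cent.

CRR parameters: u = e^(σ√Δt) = e^(0.35·√0.25) = 1.1912, d = 1/u = 0.8395
Per-period rate: rΔt = 0.1·0.25 = 0.025, so R = e^0.025 = 1.0253
Risk-neutral probability p = (e^0.025 − 0.8395)/(1.1912 − 0.8395) = 0.1859/0.3518 = 0.5283
Terminal stock prices: S_u = 77.43, S_d = 54.56
Terminal payoffs (K − S): max(-17.43, 0) = 0, max(5.435, 0) = 5.435
Node 0 (S = 65): V_0 = e^(−0.025)·[0.5283·0.0000 + 0.4717·5.4353] = 2.5004

$2.50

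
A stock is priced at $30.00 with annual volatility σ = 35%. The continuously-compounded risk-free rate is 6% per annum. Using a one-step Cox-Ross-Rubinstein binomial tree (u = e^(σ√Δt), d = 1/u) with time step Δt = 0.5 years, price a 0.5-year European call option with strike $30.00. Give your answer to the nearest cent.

$4.08

CRR parameters: u = e^(σ√Δt) = e^(0.35·√0.5) = 1.2808, d = 1/u = 0.7808
Per-period rate: rΔt = 0.06·0.5 = 0.03, so R = e^0.03 = 1.0305
Risk-neutral probability p = (e^0.03 − 0.7808)/(1.2808 − 0.7808) = 0.2497/0.5000 = 0.4993
Terminal stock prices: S_u = 38.42, S_d = 23.42
Terminal payoffs (S − K): max(8.424, 0) = 8.424, max(-6.577, 0) = 0
Node 0 (S = 30): V_0 = e^(−0.03)·[0.4993·8.4241 + 0.5007·0.0000] = 4.0822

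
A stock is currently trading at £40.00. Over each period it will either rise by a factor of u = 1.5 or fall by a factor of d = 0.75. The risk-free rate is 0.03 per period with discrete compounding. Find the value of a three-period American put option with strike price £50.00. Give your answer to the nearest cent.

£14.54

Risk-neutral probability p = (1 + 0.03 − 0.75)/(1.5 − 0.75) = 0.2800/0.7500 = 0.3733
Terminal stock prices: S_uuu = 135, S_uud = 67.5, S_udd = 33.75, S_ddd = 16.88
Terminal payoffs (K − S): max(-85, 0) = 0, max(-17.5, 0) = 0, max(16.25, 0) = 16.25, max(33.12, 0) = 33.12
Node uu (S = 90): continuation = 1/1.03·[0.3733·0.0000 + 0.6267·0.0000] = 0.0000; exercise value = 0.0000 ≤ continuation, so V_uu = 0.0000
Node ud (S = 45): continuation = 1/1.03·[0.3733·0.0000 + 0.6267·16.2500] = 9.8867; exercise value = 5.0000 ≤ continuation, so V_ud = 9.8867
Node dd (S = 22.5): continuation = 1/1.03·[0.3733·16.2500 + 0.6267·33.1250] = 26.0437; exercise value = 27.5000 > continuation, so V_dd = 27.5000 (exercise)
Node u (S = 60): continuation = 1/1.03·[0.3733·0.0000 + 0.6267·9.8867] = 6.0152; exercise value = 0.0000 ≤ continuation, so V_u = 6.0152
Node d (S = 30): continuation = 1/1.03·[0.3733·9.8867 + 0.6267·27.5000] = 20.3149; exercise value = 20.0000 ≤ continuation, so V_d = 20.3149
Node 0 (S = 40): continuation = 1/1.03·[0.3733·6.0152 + 0.6267·20.3149] = 14.5402; exercise value = 10.0000 ≤ continuation, so V_0 = 14.5402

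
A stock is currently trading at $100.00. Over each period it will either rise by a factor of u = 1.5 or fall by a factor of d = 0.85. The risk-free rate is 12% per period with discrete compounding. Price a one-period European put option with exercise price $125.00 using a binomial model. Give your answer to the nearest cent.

Risk-neutral probability p = (1 + 0.12 − 0.85)/(1.5 − 0.85) = 0.2700/0.6500 = 0.4154
Terminal stock prices: S_u = 150, S_d = 85
Terminal payoffs (K − S): max(-25, 0) = 0, max(40, 0) = 40
Node 0 (S = 100): V_0 = 1/1.12·[0.4154·0.0000 + 0.5846·40.0000] = 20.8791

$20.88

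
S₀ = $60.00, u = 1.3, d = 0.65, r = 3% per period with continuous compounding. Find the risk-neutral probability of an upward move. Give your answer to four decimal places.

Risk-neutral probability p = (e^0.03 − 0.65)/(1.3 − 0.65) = 0.3805/0.6500 = 0.5853

p = 0.5853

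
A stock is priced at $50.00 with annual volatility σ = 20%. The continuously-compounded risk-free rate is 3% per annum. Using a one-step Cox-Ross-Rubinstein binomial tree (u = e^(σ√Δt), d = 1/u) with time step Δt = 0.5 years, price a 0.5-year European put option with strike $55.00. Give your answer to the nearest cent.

$5.51

CRR parameters: u = e^(σ√Δt) = e^(0.2·√0.5) = 1.1519, d = 1/u = 0.8681
Per-period rate: rΔt = 0.03·0.5 = 0.015, so R = e^0.015 = 1.0151
Risk-neutral probability p = (e^0.015 − 0.8681)/(1.1519 − 0.8681) = 0.1470/0.2838 = 0.5180
Terminal stock prices: S_u = 57.6, S_d = 43.41
Terminal payoffs (K − S): max(-2.595, 0) = 0, max(11.59, 0) = 11.59
Node 0 (S = 50): V_0 = e^(−0.015)·[0.5180·0.0000 + 0.4820·11.5938] = 5.5055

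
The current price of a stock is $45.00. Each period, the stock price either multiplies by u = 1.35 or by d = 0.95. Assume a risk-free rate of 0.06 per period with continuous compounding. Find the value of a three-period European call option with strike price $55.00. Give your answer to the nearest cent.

$4.25

Risk-neutral probability p = (e^0.06 − 0.95)/(1.35 − 0.95) = 0.1118/0.4000 = 0.2796
Terminal stock prices: S_uuu = 110.7, S_uud = 77.91, S_udd = 54.83, S_ddd = 38.58
Terminal payoffs (S − K): max(55.72, 0) = 55.72, max(22.91, 0) = 22.91, max(-0.1731, 0) = 0, max(-16.42, 0) = 0
Node uu (S = 82.01): V_uu = e^(−0.06)·[0.2796·55.7169 + 0.7204·22.9119] = 30.2155
Node ud (S = 57.71): V_ud = e^(−0.06)·[0.2796·22.9119 + 0.7204·0.0000] = 6.0329
Node dd (S = 40.61): V_dd = e^(−0.06)·[0.2796·0.0000 + 0.7204·0.0000] = 0.0000
Node u (S = 60.75): V_u = e^(−0.06)·[0.2796·30.2155 + 0.7204·6.0329] = 12.0491
Node d (S = 42.75): V_d = e^(−0.06)·[0.2796·6.0329 + 0.7204·0.0000] = 1.5885
Node 0 (S = 45): V_0 = e^(−0.06)·[0.2796·12.0491 + 0.7204·1.5885] = 4.2504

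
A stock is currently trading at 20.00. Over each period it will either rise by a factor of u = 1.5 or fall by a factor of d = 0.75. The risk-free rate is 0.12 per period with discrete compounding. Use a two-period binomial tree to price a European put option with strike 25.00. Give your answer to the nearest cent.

3.81

Risk-neutral probability p = (1 + 0.12 − 0.75)/(1.5 − 0.75) = 0.3700/0.7500 = 0.4933
Terminal stock prices: S_uu = 45, S_ud = 22.5, S_dd = 11.25
Terminal payoffs (K − S): max(-20, 0) = 0, max(2.5, 0) = 2.5, max(13.75, 0) = 13.75
Node u (S = 30): V_u = 1/1.12·[0.4933·0.0000 + 0.5067·2.5000] = 1.1310
Node d (S = 15): V_d = 1/1.12·[0.4933·2.5000 + 0.5067·13.7500] = 7.3214
Node 0 (S = 20): V_0 = 1/1.12·[0.4933·1.1310 + 0.5067·7.3214] = 3.8102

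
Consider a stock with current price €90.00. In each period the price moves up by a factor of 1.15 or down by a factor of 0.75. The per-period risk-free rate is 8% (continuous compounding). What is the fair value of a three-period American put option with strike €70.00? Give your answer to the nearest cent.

€0.89

Risk-neutral probability p = (e^0.08 − 0.75)/(1.15 − 0.75) = 0.3333/0.4000 = 0.8332
Terminal stock prices: S_uuu = 136.9, S_uud = 89.27, S_udd = 58.22, S_ddd = 37.97
Terminal payoffs (K − S): max(-66.88, 0) = 0, max(-19.27, 0) = 0, max(11.78, 0) = 11.78, max(32.03, 0) = 32.03
Node uu (S = 119): continuation = e^(−0.08)·[0.8332·0.0000 + 0.1668·0.0000] = 0.0000; exercise value = 0.0000 ≤ continuation, so V_uu = 0.0000
Node ud (S = 77.62): continuation = e^(−0.08)·[0.8332·0.0000 + 0.1668·11.7813] = 1.8138; exercise value = 0.0000 ≤ continuation, so V_ud = 1.8138
Node dd (S = 50.62): continuation = e^(−0.08)·[0.8332·11.7813 + 0.1668·32.0312] = 13.9931; exercise value = 19.3750 > continuation, so V_dd = 19.3750 (exercise)
Node u (S = 103.5): continuation = e^(−0.08)·[0.8332·0.0000 + 0.1668·1.8138] = 0.2793; exercise value = 0.0000 ≤ continuation, so V_u = 0.2793
Node d (S = 67.5): continuation = e^(−0.08)·[0.8332·1.8138 + 0.1668·19.3750] = 4.3781; exercise value = 2.5000 ≤ continuation, so V_d = 4.3781
Node 0 (S = 90): continuation = e^(−0.08)·[0.8332·0.2793 + 0.1668·4.3781] = 0.8888; exercise value = 0.0000 ≤ continuation, so V_0 = 0.8888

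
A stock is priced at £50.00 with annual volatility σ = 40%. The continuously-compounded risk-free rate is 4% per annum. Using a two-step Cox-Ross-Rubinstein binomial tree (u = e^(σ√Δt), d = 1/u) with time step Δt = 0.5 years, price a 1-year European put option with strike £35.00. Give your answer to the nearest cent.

£1.82

CRR parameters: u = e^(σ√Δt) = e^(0.4·√0.5) = 1.3269, d = 1/u = 0.7536
Per-period rate: rΔt = 0.04·0.5 = 0.02, so R = e^0.02 = 1.0202
Risk-neutral probability p = (e^0.02 − 0.7536)/(1.3269 − 0.7536) = 0.2666/0.5733 = 0.4650
Terminal stock prices: S_uu = 88.03, S_ud = 50, S_dd = 28.4
Terminal payoffs (K − S): max(-53.03, 0) = 0, max(-15, 0) = 0, max(6.601, 0) = 6.601
Node u (S = 66.34): V_u = e^(−0.02)·[0.4650·0.0000 + 0.5350·0.0000] = 0.0000
Node d (S = 37.68): V_d = e^(−0.02)·[0.4650·0.0000 + 0.5350·6.6015] = 3.4619
Node 0 (S = 50): V_0 = e^(−0.02)·[0.4650·0.0000 + 0.5350·3.4619] = 1.8154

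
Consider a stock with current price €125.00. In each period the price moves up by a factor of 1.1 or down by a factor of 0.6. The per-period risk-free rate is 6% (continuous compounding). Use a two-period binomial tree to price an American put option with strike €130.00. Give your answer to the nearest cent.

Risk-neutral probability p = (e^0.06 − 0.6)/(1.1 − 0.6) = 0.4618/0.5000 = 0.9237
Terminal stock prices: S_uu = 151.3, S_ud = 82.5, S_dd = 45
Terminal payoffs (K − S): max(-21.25, 0) = 0, max(47.5, 0) = 47.5, max(85, 0) = 85
Node u (S = 137.5): continuation = e^(−0.06)·[0.9237·0.0000 + 0.0763·47.5000] = 3.4144; exercise value = 0.0000 ≤ continuation, so V_u = 3.4144
Node d (S = 75): continuation = e^(−0.06)·[0.9237·47.5000 + 0.0763·85.0000] = 47.4294; exercise value = 55.0000 > continuation, so V_d = 55.0000 (exercise)
Node 0 (S = 125): continuation = e^(−0.06)·[0.9237·3.4144 + 0.0763·55.0000] = 6.9236; exercise value = 5.0000 ≤ continuation, so V_0 = 6.9236

€6.92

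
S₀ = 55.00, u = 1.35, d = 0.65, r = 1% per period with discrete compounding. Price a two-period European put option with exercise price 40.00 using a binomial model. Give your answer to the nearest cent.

3.88

Risk-neutral probability p = (1 + 0.01 − 0.65)/(1.35 − 0.65) = 0.3600/0.7000 = 0.5143
Terminal stock prices: S_uu = 100.2, S_ud = 48.26, S_dd = 23.24
Terminal payoffs (K − S): max(-60.24, 0) = 0, max(-8.263, 0) = 0, max(16.76, 0) = 16.76
Node u (S = 74.25): V_u = 1/1.01·[0.5143·0.0000 + 0.4857·0.0000] = 0.0000
Node d (S = 35.75): V_d = 1/1.01·[0.5143·0.0000 + 0.4857·16.7625] = 8.0612
Node 0 (S = 55): V_0 = 1/1.01·[0.5143·0.0000 + 0.4857·8.0612] = 3.8767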